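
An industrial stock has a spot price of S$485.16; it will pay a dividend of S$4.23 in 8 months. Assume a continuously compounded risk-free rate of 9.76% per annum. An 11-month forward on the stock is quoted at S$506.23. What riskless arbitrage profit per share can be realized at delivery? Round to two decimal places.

S$20.00 per share

PV(dividends) I = 4.23·e^(−0.0976·8/12) = 3.9635
Fair forward F* = (S − I)·e^(rT) = (485.16 − 3.9635)·e^0.089467 = 481.1965 × 1.093591 = 526.2322
Market S$506.23 < fair 526.2322: forward underpriced → reverse cash-and-carry (short the stock, invest proceeds at r, pay the dividends, go long the forward).
Profit at T = |F_mkt − F*| = |506.23 − 526.2322| = S$20.00 per share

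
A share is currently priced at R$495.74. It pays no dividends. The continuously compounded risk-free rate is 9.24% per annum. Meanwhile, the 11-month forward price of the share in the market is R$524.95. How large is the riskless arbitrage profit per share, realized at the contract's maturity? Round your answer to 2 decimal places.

R$14.61 per share

Fair forward: F* = S·e^(carry·T), with carry = r = 0.0924
F* = 495.74 · e^(0.0924 × 11/12) = 495.74 · e^0.084700 = 495.74 × 1.088391 = R$539.5590
Market R$524.95 < fair R$539.5590: forward underpriced → reverse cash-and-carry (short spot, go long the forward).
At maturity, profit = |F_mkt − F*| = |524.95 − 539.5590| = R$14.61 per share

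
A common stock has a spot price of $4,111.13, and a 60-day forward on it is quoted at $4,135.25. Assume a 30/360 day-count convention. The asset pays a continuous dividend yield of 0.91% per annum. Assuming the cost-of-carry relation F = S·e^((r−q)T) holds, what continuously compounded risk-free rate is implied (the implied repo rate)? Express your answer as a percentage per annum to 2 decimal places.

4.42%

From F = S·e^((r−q)T): (r − q) = ln(F/S)/T
ln(4135.25/4111.13) = ln(1.005867) = 0.005850
(r − q) = 0.005850 / (60/360) = 0.035100
r = ln(F/S)/T + q = 0.035100 + 0.0091 = 0.044200
r = 4.42%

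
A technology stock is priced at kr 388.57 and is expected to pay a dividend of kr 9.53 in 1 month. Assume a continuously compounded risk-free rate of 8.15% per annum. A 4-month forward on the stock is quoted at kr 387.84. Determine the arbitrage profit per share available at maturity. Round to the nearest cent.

kr 1.70 per share

PV(dividends) I = 9.53·e^(−0.0815·1/12) = 9.4655
Fair forward F* = (S − I)·e^(rT) = (388.57 − 9.4655)·e^0.027167 = 379.1045 × 1.027539 = 389.5447
Market kr 387.84 < fair 389.5447: forward underpriced → reverse cash-and-carry (short the stock, invest proceeds at r, pay the dividends, go long the forward).
Profit at T = |F_mkt − F*| = |387.84 − 389.5447| = kr 1.70 per share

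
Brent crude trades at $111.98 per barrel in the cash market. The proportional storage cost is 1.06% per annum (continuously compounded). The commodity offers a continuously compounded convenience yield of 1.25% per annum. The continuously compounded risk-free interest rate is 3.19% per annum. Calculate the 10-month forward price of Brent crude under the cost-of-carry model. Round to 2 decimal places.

Net carry = r + u − y = 0.0319 + 0.0106 − 0.0125 = 0.0300
F = S·e^((r+u−y)T) = 111.98 · e^(0.0300 × 10/12) = 111.98 · e^0.025000
= 111.98 × 1.025315 = $114.81 per barrel

$114.81 per barrel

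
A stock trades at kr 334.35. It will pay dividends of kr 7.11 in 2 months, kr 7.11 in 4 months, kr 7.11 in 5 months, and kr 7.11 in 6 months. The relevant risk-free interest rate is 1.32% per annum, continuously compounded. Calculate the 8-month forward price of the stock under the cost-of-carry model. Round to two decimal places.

kr 308.75

PV(dividends) I = 7.11·e^(−0.0132·2/12) + 7.11·e^(−0.0132·4/12) + 7.11·e^(−0.0132·5/12) + 7.11·e^(−0.0132·6/12)
I = 7.0944 + 7.0788 + 7.0710 + 7.0632 = 28.3074
F = (S − I)·e^(rT) = (334.35 − 28.3074) · e^(0.0132·8/12)
= 306.0426 · e^0.008800 = 306.0426 × 1.008839 = kr 308.75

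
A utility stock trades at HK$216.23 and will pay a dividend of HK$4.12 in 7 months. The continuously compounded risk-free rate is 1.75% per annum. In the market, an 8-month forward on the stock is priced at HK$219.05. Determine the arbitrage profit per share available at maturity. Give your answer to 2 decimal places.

HK$4.41 per share

PV(dividends) I = 4.12·e^(−0.0175·7/12) = 4.0782
Fair forward F* = (S − I)·e^(rT) = (216.23 − 4.0782)·e^0.011667 = 212.1518 × 1.011735 = 214.6414
Market HK$219.05 > fair 214.6414: forward overpriced → cash-and-carry (borrow at r, buy the stock and collect the dividends, short the forward).
Profit at T = |F_mkt − F*| = |219.05 − 214.6414| = HK$4.41 per share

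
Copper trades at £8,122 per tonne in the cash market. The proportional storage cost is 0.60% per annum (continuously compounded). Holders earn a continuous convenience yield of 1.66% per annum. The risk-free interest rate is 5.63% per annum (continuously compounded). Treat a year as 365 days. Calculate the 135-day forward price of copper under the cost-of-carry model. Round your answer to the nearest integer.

Net carry = r + u − y = 0.0563 + 0.0060 − 0.0166 = 0.0457
F = S·e^((r+u−y)T) = 8122 · e^(0.0457 × 135/365) = 8122 · e^0.016903
= 8122 × 1.017047 = £8,260 per tonne

£8,260 per tonne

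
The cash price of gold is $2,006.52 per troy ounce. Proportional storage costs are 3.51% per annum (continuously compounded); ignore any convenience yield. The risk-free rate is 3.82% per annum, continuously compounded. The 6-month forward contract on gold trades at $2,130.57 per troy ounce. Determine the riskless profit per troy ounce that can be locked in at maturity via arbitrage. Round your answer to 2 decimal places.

Fair forward: F* = S·e^(carry·T), with carry = (r + u) = 0.0382 + 0.0351 = 0.0733
F* = 2006.52 · e^(0.0733 × 6/12) = 2006.52 · e^0.03665000 = 2006.52 × 1.03732989 = $2081.4232
Market $2130.57 > fair $2081.4232: forward overpriced → cash-and-carry (buy spot, short the forward).
At maturity, profit = |F_mkt − F*| = |2130.57 − 2081.4232| = $49.15 per troy ounce

$49.15 per troy ounce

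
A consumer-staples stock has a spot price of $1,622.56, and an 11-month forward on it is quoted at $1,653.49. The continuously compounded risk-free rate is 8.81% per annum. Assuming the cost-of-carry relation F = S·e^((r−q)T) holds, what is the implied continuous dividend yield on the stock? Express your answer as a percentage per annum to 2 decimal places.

From F = S·e^((r−q)T): (r − q) = ln(F/S)/T
ln(1653.49/1622.56) = ln(1.019062) = 0.018883
(r − q) = 0.018883 / (11/12) = 0.020600
q = r − ln(F/S)/T = 0.0881 − 0.020600 = 0.067500
q = 6.75%

6.75%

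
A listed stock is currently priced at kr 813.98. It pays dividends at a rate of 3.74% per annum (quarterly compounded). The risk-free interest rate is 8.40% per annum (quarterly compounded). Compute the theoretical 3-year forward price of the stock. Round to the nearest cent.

kr 934.16

F = S · (1+r/4)^(4T) / (1+q/4)^(4T)
= 813.98 × 1.283243 / 1.118154 = 813.98 × 1.147644
F = kr 934.16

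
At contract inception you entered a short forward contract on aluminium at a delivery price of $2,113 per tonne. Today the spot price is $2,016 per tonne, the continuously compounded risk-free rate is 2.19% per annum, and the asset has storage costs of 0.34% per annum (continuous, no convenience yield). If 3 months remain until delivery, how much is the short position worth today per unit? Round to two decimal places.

$83.75 per tonne

Current fair forward for the remaining 3 months: F = S·e^((r + u)·T), (r + u) = 0.0219 + 0.0034 = 0.0253
F = 2016 · e^(0.0253 × 3/12) = 2016 × 1.00634505 = 2028.7916
Value of long forward = (F − K)·e^(−rT) = (2028.7916 − 2113) · e^(−0.0219·3/12)
= -84.2084 × 0.99453996 = -83.75
Short position value = −(long value) = $83.75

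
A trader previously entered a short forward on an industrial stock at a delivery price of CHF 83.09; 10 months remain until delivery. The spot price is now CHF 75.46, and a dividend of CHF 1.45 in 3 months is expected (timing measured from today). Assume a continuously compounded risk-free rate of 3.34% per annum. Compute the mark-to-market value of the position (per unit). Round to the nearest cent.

CHF 6.79

PV(remaining dividends) I = 1.45·e^(−0.0334·3/12) = 1.4379
Current forward F = (S − I)·e^(rT) = (75.46 − 1.4379)·e^(0.0334·10/12) = 74.0221 × 1.028224 = 76.1113
Value (long) = (F − K)·e^(−rT) = (76.1113 − 83.09) × 0.972550 = -6.7871
Short position value = −(long value) = CHF 6.79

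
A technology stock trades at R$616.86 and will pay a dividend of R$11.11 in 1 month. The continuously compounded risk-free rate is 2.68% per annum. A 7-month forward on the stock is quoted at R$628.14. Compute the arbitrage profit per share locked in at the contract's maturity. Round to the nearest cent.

R$12.82 per share

PV(dividends) I = 11.11·e^(−0.0268·1/12) = 11.0852
Fair forward F* = (S − I)·e^(rT) = (616.86 − 11.0852)·e^0.015633 = 605.7748 × 1.015756 = 615.3194
Market R$628.14 > fair 615.3194: forward overpriced → cash-and-carry (borrow at r, buy the stock and collect the dividends, short the forward).
Profit at T = |F_mkt − F*| = |628.14 − 615.3194| = R$12.82 per share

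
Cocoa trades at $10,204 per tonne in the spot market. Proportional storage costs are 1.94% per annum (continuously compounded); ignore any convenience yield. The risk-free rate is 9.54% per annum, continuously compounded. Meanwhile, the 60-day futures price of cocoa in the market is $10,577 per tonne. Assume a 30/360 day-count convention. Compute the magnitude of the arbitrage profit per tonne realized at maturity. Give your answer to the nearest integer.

Fair futures: F* = S·e^(carry·T), with carry = (r + u) = 0.0954 + 0.0194 = 0.1148
F* = 10204 · e^(0.1148 × 60/360) = 10204 · e^0.019133 = 10204 × 1.019317 = $10401.1107
Market $10577 > fair $10401.1107: forward overpriced → cash-and-carry (buy spot, short the forward).
At maturity, profit = |F_mkt − F*| = |10577 − 10401.1107| = $176 per tonne

$176 per tonne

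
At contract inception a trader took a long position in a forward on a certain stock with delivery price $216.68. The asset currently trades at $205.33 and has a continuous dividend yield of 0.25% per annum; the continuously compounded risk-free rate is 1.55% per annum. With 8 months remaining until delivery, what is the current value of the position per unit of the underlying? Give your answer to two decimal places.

-$9.46

Current fair forward for the remaining 8 months: F = S·e^((r − q)·T), (r − q) = 0.0155 − 0.0025 = 0.0130
F = 205.33 · e^(0.0130 × 8/12) = 205.33 × 1.008704 = 207.1172
Value of long forward = (F − K)·e^(−rT) = (207.1172 − 216.68) · e^(−0.0155·8/12)
= -9.5628 × 0.989720 = -9.46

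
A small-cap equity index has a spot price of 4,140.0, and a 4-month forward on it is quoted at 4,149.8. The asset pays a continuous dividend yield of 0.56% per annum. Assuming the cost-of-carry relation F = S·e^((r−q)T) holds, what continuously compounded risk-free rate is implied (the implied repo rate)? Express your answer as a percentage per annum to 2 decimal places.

From F = S·e^((r−q)T): (r − q) = ln(F/S)/T
ln(4149.8/4140.0) = ln(1.002367) = 0.002364
(r − q) = 0.002364 / (4/12) = 0.007092
r = ln(F/S)/T + q = 0.007092 + 0.0056 = 0.012692
r = 1.27%

1.27%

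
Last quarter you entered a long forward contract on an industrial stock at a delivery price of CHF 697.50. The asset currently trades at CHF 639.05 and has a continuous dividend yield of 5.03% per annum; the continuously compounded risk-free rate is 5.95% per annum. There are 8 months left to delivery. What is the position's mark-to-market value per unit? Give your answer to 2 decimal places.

Current fair forward for the remaining 8 months: F = S·e^((r − q)·T), (r − q) = 0.0595 − 0.0503 = 0.0092
F = 639.05 · e^(0.0092 × 8/12) = 639.05 × 1.006152 = 642.9814
Value of long forward = (F − K)·e^(−rT) = (642.9814 − 697.50) · e^(−0.0595·8/12)
= -54.5186 × 0.961110 = -52.40

-CHF 52.40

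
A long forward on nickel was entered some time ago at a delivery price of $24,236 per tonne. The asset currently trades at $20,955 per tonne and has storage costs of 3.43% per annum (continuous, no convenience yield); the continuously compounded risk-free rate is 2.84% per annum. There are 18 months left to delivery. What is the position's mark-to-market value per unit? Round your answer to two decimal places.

Current fair forward for the remaining 18 months: F = S·e^((r + u)·T), (r + u) = 0.0284 + 0.0343 = 0.0627
F = 20955 · e^(0.0627 × 18/12) = 20955 × 1.09861468 = 23021.4706
Value of long forward = (F − K)·e^(−rT) = (23021.4706 − 24236) · e^(−0.0284·18/12)
= -1214.5294 × 0.95829463 = -1163.88

-$1163.88 per tonne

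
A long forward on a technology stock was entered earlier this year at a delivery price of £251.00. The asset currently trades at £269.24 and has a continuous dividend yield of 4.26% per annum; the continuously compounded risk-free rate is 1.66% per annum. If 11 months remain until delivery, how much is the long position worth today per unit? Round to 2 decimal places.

Current fair forward for the remaining 11 months: F = S·e^((r − q)·T), (r − q) = 0.0166 − 0.0426 = -0.0260
F = 269.24 · e^(-0.0260 × 11/12) = 269.24 × 0.976448 = 262.8989
Value of long forward = (F − K)·e^(−rT) = (262.8989 − 251.00) · e^(−0.0166·11/12)
= 11.8989 × 0.984899 = 11.72

£11.72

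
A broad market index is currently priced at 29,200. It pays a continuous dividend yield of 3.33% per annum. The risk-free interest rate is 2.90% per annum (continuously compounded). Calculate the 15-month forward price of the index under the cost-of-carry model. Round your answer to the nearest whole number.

29,043

F = S·e^((r − q)T) = 29200 · e^((0.0290 − 0.0333) × 15/12)
= 29200 · e^-0.005375 = 29200 × 0.994639
F = 29,043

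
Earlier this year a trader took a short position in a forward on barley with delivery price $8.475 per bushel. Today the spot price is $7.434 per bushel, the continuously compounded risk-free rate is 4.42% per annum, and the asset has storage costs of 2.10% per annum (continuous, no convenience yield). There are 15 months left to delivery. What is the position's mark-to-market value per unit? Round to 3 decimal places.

Current fair forward for the remaining 15 months: F = S·e^((r + u)·T), (r + u) = 0.0442 + 0.0210 = 0.0652
F = 7.434 · e^(0.0652 × 15/12) = 7.434 × 1.084913 = 8.0652
Value of long forward = (F − K)·e^(−rT) = (8.0652 − 8.475) · e^(−0.0442·15/12)
= -0.4098 × 0.946249 = -0.388
Short position value = −(long value) = $0.388

$0.388 per bushel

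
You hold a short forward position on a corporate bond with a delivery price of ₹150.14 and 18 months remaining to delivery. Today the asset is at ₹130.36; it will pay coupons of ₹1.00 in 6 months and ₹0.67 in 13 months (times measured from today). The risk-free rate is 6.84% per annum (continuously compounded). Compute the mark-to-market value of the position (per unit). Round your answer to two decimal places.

PV(remaining coupons) I = 1.00·e^(−0.0684·6/12) + 0.67·e^(−0.0684·13/12) = 1.5885
Current forward F = (S − I)·e^(rT) = (130.36 − 1.5885)·e^(0.0684·18/12) = 128.7715 × 1.108048 = 142.6850
Value (long) = (F − K)·e^(−rT) = (142.6850 − 150.14) × 0.902488 = -6.7280
Short position value = −(long value) = ₹6.73

₹6.73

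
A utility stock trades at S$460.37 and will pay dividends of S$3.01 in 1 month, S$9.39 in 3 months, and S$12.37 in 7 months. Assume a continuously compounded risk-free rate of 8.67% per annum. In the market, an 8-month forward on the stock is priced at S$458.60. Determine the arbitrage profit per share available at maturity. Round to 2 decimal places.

PV(dividends) I = 3.01·e^(−0.0867·1/12) + 9.39·e^(−0.0867·3/12) + 12.37·e^(−0.0867·7/12) = 23.9369
Fair forward F* = (S − I)·e^(rT) = (460.37 − 23.9369)·e^0.057800 = 436.4331 × 1.059503 = 462.4022
Market S$458.60 < fair 462.4022: forward underpriced → reverse cash-and-carry (short the stock, invest proceeds at r, pay the dividends, go long the forward).
Profit at T = |F_mkt − F*| = |458.60 − 462.4022| = S$3.80 per share

S$3.80 per share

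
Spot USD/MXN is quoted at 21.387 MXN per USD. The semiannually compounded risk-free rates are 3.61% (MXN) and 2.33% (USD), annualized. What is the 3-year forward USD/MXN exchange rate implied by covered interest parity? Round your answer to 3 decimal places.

22.212

By covered interest parity, F = S · (1+r_MXN/2)^(2T) / (1+r_USD/2)^(2T)
= 21.387 × 1.113306 / 1.071968 = 21.387 × 1.038563
F = 22.212 MXN per USD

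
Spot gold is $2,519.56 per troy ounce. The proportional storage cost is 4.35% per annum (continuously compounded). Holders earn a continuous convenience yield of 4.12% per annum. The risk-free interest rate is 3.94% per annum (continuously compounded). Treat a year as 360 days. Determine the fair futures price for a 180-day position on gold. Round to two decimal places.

$2,572.64 per troy ounce

Net carry = r + u − y = 0.0394 + 0.0435 − 0.0412 = 0.0417
F = S·e^((r+u−y)T) = 2519.56 · e^(0.0417 × 180/360) = 2519.56 · e^0.02085000
= 2519.56 × 1.02106888 = $2,572.64 per troy ounce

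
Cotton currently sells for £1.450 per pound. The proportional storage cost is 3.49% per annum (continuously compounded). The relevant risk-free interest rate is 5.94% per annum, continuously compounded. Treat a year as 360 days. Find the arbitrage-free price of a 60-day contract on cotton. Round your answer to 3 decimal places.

£1.473 per pound

Net carry = r + u − y = 0.0594 + 0.0349 − 0.0000 = 0.0943
F = S·e^((r+u−y)T) = 1.450 · e^(0.0943 × 60/360) = 1.450 · e^0.015717
= 1.450 × 1.015841 = £1.473 per pound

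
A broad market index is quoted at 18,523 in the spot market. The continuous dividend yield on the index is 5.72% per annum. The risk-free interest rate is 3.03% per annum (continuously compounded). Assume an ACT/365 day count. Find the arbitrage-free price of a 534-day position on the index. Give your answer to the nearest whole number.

F = S·e^((r − q)T) = 18523 · e^((0.0303 − 0.0572) × 534/365)
= 18523 · e^-0.039355 = 18523 × 0.961409
F = 17,808

17,808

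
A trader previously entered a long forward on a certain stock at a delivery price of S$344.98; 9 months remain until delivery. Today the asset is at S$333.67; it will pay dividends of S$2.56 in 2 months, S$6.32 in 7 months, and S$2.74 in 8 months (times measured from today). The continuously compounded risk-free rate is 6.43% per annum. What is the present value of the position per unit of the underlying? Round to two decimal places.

PV(remaining dividends) I = 2.56·e^(−0.0643·2/12) + 6.32·e^(−0.0643·7/12) + 2.74·e^(−0.0643·8/12) = 11.2451
Current forward F = (S − I)·e^(rT) = (333.67 − 11.2451)·e^(0.0643·9/12) = 322.4249 × 1.049407 = 338.3549
Value (long) = (F − K)·e^(−rT) = (338.3549 − 344.98) × 0.952919 = -6.3132
Value = -S$6.31

-S$6.31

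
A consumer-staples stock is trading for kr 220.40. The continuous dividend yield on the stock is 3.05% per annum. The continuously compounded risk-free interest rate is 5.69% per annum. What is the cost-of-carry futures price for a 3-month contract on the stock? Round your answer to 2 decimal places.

kr 221.86

F = S·e^((r − q)T) = 220.40 · e^((0.0569 − 0.0305) × 3/12)
= 220.40 · e^0.006600 = 220.40 × 1.006622
F = kr 221.86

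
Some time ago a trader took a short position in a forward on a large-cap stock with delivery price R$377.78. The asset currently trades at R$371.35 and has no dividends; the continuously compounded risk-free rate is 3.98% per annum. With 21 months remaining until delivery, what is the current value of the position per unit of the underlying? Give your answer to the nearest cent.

-R$18.99

Current fair forward for the remaining 21 months: F = S·e^(r·T), r = 0.0398
F = 371.35 · e^(0.0398 × 21/12) = 371.35 × 1.072133 = 398.1366
Value of long forward = (F − K)·e^(−rT) = (398.1366 − 377.78) · e^(−0.0398·21/12)
= 20.3566 × 0.932720 = 18.99
Short position value = −(long value) = -R$18.99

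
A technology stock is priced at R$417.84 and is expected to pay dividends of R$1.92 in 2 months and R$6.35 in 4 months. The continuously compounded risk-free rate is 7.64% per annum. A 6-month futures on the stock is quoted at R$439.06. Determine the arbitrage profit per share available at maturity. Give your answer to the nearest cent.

PV(dividends) I = 1.92·e^(−0.0764·2/12) + 6.35·e^(−0.0764·4/12) = 8.0860
Fair futures F* = (S − I)·e^(rT) = (417.84 − 8.0860)·e^0.038200 = 409.7540 × 1.038939 = 425.7094
Market R$439.06 > fair 425.7094: forward overpriced → cash-and-carry (borrow at r, buy the stock and collect the dividends, short the forward).
Profit at T = |F_mkt − F*| = |439.06 − 425.7094| = R$13.35 per share

R$13.35 per share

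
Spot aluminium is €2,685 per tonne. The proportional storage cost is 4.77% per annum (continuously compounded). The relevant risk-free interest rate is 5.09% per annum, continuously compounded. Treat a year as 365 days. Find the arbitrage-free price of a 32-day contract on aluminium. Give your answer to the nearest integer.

€2,708 per tonne

Net carry = r + u − y = 0.0509 + 0.0477 − 0.0000 = 0.0986
F = S·e^((r+u−y)T) = 2685 · e^(0.0986 × 32/365) = 2685 · e^0.008644
= 2685 × 1.008681 = €2,708 per tonne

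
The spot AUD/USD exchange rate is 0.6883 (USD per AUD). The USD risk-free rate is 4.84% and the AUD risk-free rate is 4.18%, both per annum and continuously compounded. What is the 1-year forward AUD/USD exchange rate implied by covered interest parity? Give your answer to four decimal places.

F = S·e^((r_USD − r_AUD)T) = 0.6883 · e^((0.0484 − 0.0418) × 12/12)
= 0.6883 · e^0.006600 = 0.6883 × 1.006622
F = 0.6929 USD per AUD

0.6929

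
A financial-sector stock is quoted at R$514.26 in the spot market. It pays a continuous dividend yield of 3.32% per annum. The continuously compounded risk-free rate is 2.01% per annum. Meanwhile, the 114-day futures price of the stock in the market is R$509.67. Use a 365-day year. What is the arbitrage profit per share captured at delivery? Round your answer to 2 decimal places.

R$2.49 per share

Fair futures: F* = S·e^(carry·T), with carry = (r − q) = 0.0201 − 0.0332 = -0.0131
F* = 514.26 · e^(-0.0131 × 114/365) = 514.26 · e^-0.004092 = 514.26 × 0.995916 = R$512.1598
Market R$509.67 < fair R$512.1598: forward underpriced → reverse cash-and-carry (short spot, go long the forward).
At maturity, profit = |F_mkt − F*| = |509.67 − 512.1598| = R$2.49 per share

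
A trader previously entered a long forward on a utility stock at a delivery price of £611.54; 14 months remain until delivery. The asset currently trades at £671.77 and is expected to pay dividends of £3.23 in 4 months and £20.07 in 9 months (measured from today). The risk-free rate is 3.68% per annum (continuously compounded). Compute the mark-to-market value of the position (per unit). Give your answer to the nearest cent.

£63.22

PV(remaining dividends) I = 3.23·e^(−0.0368·4/12) + 20.07·e^(−0.0368·9/12) = 22.7143
Current forward F = (S − I)·e^(rT) = (671.77 − 22.7143)·e^(0.0368·14/12) = 649.0557 × 1.043868 = 677.5285
Value (long) = (F − K)·e^(−rT) = (677.5285 − 611.54) × 0.957975 = 63.2153
Value = £63.22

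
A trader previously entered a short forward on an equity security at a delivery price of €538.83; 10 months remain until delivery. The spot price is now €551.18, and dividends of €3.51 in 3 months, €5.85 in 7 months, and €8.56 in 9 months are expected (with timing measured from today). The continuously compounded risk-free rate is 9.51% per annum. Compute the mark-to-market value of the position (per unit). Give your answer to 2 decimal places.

-€36.47

PV(remaining dividends) I = 3.51·e^(−0.0951·3/12) + 5.85·e^(−0.0951·7/12) + 8.56·e^(−0.0951·9/12) = 16.9326
Current forward F = (S − I)·e^(rT) = (551.18 − 16.9326)·e^(0.0951·10/12) = 534.2474 × 1.082475 = 578.3095
Value (long) = (F − K)·e^(−rT) = (578.3095 − 538.83) × 0.923809 = 36.4715
Short position value = −(long value) = -€36.47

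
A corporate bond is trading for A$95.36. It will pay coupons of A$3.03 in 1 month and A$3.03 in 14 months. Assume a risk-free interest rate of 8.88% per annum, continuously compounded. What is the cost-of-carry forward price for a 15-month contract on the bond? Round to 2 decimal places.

PV(coupons) I = 3.03·e^(−0.0888·1/12) + 3.03·e^(−0.0888·14/12)
I = 3.0077 + 2.7318 = 5.7395
F = (S − I)·e^(rT) = (95.36 − 5.7395) · e^(0.0888·15/12)
= 89.6205 · e^0.111000 = 89.6205 × 1.117395 = A$100.14

A$100.14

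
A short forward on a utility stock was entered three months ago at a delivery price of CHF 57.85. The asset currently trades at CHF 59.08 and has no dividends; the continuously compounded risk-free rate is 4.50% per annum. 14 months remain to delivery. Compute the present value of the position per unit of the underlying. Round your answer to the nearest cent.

-CHF 4.19

Current fair forward for the remaining 14 months: F = S·e^(r·T), r = 0.0450
F = 59.08 · e^(0.0450 × 14/12) = 59.08 × 1.053903 = 62.2646
Value of long forward = (F − K)·e^(−rT) = (62.2646 − 57.85) · e^(−0.0450·14/12)
= 4.4146 × 0.948854 = 4.19
Short position value = −(long value) = -CHF 4.19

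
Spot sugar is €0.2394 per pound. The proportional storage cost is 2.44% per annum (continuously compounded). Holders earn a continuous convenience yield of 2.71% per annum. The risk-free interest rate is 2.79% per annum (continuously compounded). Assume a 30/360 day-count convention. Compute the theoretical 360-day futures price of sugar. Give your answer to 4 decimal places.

€0.2455 per pound

Net carry = r + u − y = 0.0279 + 0.0244 − 0.0271 = 0.0252
F = S·e^((r+u−y)T) = 0.2394 · e^(0.0252 × 360/360) = 0.2394 · e^0.025200
= 0.2394 × 1.025520 = €0.2455 per pound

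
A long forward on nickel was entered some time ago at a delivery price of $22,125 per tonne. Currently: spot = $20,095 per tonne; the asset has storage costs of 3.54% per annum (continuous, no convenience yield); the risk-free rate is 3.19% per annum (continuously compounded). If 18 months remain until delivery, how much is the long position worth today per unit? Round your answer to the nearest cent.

$99.63 per tonne

Current fair forward for the remaining 18 months: F = S·e^((r + u)·T), (r + u) = 0.0319 + 0.0354 = 0.0673
F = 20095 · e^(0.0673 × 18/12) = 20095 × 1.10622133 = 22229.5176
Value of long forward = (F − K)·e^(−rT) = (22229.5176 − 22125) · e^(−0.0319·18/12)
= 104.5176 × 0.95327677 = 99.63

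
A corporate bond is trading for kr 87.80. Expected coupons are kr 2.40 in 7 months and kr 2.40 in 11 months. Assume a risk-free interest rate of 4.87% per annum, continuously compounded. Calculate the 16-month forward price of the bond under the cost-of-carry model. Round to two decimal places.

kr 88.75

PV(coupons) I = 2.40·e^(−0.0487·7/12) + 2.40·e^(−0.0487·11/12)
I = 2.3328 + 2.2952 = 4.6280
F = (S − I)·e^(rT) = (87.80 − 4.6280) · e^(0.0487·16/12)
= 83.1720 · e^0.064933 = 83.1720 × 1.067088 = kr 88.75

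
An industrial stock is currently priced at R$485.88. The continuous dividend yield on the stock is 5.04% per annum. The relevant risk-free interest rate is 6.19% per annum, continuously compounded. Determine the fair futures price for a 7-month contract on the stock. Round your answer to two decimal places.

F = S·e^((r − q)T) = 485.88 · e^((0.0619 − 0.0504) × 7/12)
= 485.88 · e^0.006708 = 485.88 × 1.006731
F = R$489.15

R$489.15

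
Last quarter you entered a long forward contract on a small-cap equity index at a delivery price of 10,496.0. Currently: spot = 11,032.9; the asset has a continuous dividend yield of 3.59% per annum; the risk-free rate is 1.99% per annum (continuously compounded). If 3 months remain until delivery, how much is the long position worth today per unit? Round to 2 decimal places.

Current fair forward for the remaining 3 months: F = S·e^((r − q)·T), (r − q) = 0.0199 − 0.0359 = -0.0160
F = 11032.9 · e^(-0.0160 × 3/12) = 11032.9 × 0.99600799 = 10988.8566
Value of long forward = (F − K)·e^(−rT) = (10988.8566 − 10496.0) · e^(−0.0199·3/12)
= 492.8566 × 0.99503735 = 490.41

490.41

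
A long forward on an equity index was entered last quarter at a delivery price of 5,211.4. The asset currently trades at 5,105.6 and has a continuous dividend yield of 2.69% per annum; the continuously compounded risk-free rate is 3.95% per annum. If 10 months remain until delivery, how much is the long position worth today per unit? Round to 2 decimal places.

Current fair forward for the remaining 10 months: F = S·e^((r − q)·T), (r − q) = 0.0395 − 0.0269 = 0.0126
F = 5105.6 · e^(0.0126 × 10/12) = 5105.6 × 1.01055532 = 5159.4912
Value of long forward = (F − K)·e^(−rT) = (5159.4912 − 5211.4) · e^(−0.0395·10/12)
= -51.9088 × 0.96761919 = -50.23

-50.23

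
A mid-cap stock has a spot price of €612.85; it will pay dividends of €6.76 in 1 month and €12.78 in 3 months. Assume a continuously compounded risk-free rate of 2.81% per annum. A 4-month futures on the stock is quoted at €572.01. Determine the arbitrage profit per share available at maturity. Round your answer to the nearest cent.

PV(dividends) I = 6.76·e^(−0.0281·1/12) + 12.78·e^(−0.0281·3/12) = 19.4347
Fair futures F* = (S − I)·e^(rT) = (612.85 − 19.4347)·e^0.009367 = 593.4153 × 1.009411 = 598.9999
Market €572.01 < fair 598.9999: forward underpriced → reverse cash-and-carry (short the stock, invest proceeds at r, pay the dividends, go long the forward).
Profit at T = |F_mkt − F*| = |572.01 − 598.9999| = €26.99 per share

€26.99 per share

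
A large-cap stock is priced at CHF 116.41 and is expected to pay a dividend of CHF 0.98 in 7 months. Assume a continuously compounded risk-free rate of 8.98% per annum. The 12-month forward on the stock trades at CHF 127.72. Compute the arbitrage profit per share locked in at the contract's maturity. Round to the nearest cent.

CHF 1.39 per share

PV(dividends) I = 0.98·e^(−0.0898·7/12) = 0.9300
Fair forward F* = (S − I)·e^(rT) = (116.41 − 0.9300)·e^0.089800 = 115.4800 × 1.093955 = 126.3299
Market CHF 127.72 > fair 126.3299: forward overpriced → cash-and-carry (borrow at r, buy the stock and collect the dividends, short the forward).
Profit at T = |F_mkt − F*| = |127.72 − 126.3299| = CHF 1.39 per share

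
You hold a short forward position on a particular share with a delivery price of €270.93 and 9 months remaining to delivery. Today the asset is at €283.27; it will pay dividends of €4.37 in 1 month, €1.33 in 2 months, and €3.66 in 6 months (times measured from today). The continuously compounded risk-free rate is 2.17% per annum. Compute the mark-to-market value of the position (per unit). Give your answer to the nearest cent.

-€7.41

PV(remaining dividends) I = 4.37·e^(−0.0217·1/12) + 1.33·e^(−0.0217·2/12) + 3.66·e^(−0.0217·6/12) = 9.3078
Current forward F = (S − I)·e^(rT) = (283.27 − 9.3078)·e^(0.0217·9/12) = 273.9622 × 1.016408 = 278.4574
Value (long) = (F − K)·e^(−rT) = (278.4574 − 270.93) × 0.983857 = 7.4059
Short position value = −(long value) = -€7.41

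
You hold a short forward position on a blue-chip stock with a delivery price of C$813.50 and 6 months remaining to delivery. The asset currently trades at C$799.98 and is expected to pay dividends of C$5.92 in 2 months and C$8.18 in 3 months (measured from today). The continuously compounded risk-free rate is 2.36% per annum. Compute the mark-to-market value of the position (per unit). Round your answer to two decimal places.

PV(remaining dividends) I = 5.92·e^(−0.0236·2/12) + 8.18·e^(−0.0236·3/12) = 14.0286
Current forward F = (S − I)·e^(rT) = (799.98 − 14.0286)·e^(0.0236·6/12) = 785.9514 × 1.011870 = 795.2806
Value (long) = (F − K)·e^(−rT) = (795.2806 − 813.50) × 0.988269 = -18.0057
Short position value = −(long value) = C$18.01

C$18.01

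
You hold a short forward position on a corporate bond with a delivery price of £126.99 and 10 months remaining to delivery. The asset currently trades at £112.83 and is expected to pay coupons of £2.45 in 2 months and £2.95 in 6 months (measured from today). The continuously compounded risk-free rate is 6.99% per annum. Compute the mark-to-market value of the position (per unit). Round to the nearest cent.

PV(remaining coupons) I = 2.45·e^(−0.0699·2/12) + 2.95·e^(−0.0699·6/12) = 5.2703
Current forward F = (S − I)·e^(rT) = (112.83 − 5.2703)·e^(0.0699·10/12) = 107.5597 × 1.059980 = 114.0111
Value (long) = (F − K)·e^(−rT) = (114.0111 − 126.99) × 0.943414 = -12.2445
Short position value = −(long value) = £12.24

£12.24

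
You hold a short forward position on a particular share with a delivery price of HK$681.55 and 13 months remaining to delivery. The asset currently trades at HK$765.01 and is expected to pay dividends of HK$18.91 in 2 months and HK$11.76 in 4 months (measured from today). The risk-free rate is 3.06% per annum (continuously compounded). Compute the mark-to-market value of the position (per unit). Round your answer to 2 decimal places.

-HK$75.23

PV(remaining dividends) I = 18.91·e^(−0.0306·2/12) + 11.76·e^(−0.0306·4/12) = 30.4545
Current forward F = (S − I)·e^(rT) = (765.01 − 30.4545)·e^(0.0306·13/12) = 734.5555 × 1.033706 = 759.3144
Value (long) = (F − K)·e^(−rT) = (759.3144 − 681.55) × 0.967393 = 75.2287
Short position value = −(long value) = -HK$75.23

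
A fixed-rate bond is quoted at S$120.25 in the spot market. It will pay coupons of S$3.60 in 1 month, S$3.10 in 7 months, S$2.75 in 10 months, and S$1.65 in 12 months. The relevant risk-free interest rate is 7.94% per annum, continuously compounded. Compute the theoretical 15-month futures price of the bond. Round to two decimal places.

S$121.05

PV(coupons) I = 3.60·e^(−0.0794·1/12) + 3.10·e^(−0.0794·7/12) + 2.75·e^(−0.0794·10/12) + 1.65·e^(−0.0794·12/12)
I = 3.5763 + 2.9597 + 2.5739 + 1.5241 = 10.6340
F = (S − I)·e^(rT) = (120.25 − 10.6340) · e^(0.0794·15/12)
= 109.6160 · e^0.099250 = 109.6160 × 1.104342 = S$121.05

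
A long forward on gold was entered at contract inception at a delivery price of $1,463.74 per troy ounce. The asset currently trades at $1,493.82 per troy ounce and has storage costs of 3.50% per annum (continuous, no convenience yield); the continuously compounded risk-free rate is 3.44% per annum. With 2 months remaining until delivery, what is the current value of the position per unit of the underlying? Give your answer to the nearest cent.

$47.19 per troy ounce

Current fair forward for the remaining 2 months: F = S·e^((r + u)·T), (r + u) = 0.0344 + 0.0350 = 0.0694
F = 1493.82 · e^(0.0694 × 2/12) = 1493.82 × 1.01163382 = 1511.1988
Value of long forward = (F − K)·e^(−rT) = (1511.1988 − 1463.74) · e^(−0.0344·2/12)
= 47.4588 × 0.99428307 = 47.19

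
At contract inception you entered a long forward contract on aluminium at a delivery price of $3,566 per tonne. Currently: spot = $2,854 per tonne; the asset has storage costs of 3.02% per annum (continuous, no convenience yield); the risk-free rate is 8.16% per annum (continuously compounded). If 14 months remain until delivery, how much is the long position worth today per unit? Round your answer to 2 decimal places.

Current fair forward for the remaining 14 months: F = S·e^((r + u)·T), (r + u) = 0.0816 + 0.0302 = 0.1118
F = 2854 · e^(0.1118 × 14/12) = 2854 × 1.13932198 = 3251.6249
Value of long forward = (F − K)·e^(−rT) = (3251.6249 − 3566) · e^(−0.0816·14/12)
= -314.3751 × 0.90919108 = -285.83

-$285.83 per tonne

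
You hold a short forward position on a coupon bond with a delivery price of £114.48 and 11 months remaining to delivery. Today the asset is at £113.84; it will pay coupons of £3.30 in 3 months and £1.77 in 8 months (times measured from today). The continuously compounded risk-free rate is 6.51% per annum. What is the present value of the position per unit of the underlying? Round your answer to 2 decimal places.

-£1.05

PV(remaining coupons) I = 3.30·e^(−0.0651·3/12) + 1.77·e^(−0.0651·8/12) = 4.9416
Current forward F = (S − I)·e^(rT) = (113.84 − 4.9416)·e^(0.0651·11/12) = 108.8984 × 1.061492 = 115.5948
Value (long) = (F − K)·e^(−rT) = (115.5948 − 114.48) × 0.942071 = 1.0502
Short position value = −(long value) = -£1.05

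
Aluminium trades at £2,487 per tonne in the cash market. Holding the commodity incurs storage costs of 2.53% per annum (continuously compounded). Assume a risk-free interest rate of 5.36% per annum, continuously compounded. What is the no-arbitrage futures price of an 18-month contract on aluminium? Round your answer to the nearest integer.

Net carry = r + u − y = 0.0536 + 0.0253 − 0.0000 = 0.0789
F = S·e^((r+u−y)T) = 2487 · e^(0.0789 × 18/12) = 2487 · e^0.118350
= 2487 × 1.125638 = £2,799 per tonne

£2,799 per tonne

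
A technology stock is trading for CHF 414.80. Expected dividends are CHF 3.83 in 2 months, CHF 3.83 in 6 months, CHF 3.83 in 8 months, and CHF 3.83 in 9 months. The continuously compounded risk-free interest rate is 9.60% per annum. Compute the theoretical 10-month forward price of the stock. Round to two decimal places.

PV(dividends) I = 3.83·e^(−0.0960·2/12) + 3.83·e^(−0.0960·6/12) + 3.83·e^(−0.0960·8/12) + 3.83·e^(−0.0960·9/12)
I = 3.7692 + 3.6505 + 3.5926 + 3.5639 = 14.5762
F = (S − I)·e^(rT) = (414.80 − 14.5762) · e^(0.0960·10/12)
= 400.2238 · e^0.080000 = 400.2238 × 1.083287 = CHF 433.56

CHF 433.56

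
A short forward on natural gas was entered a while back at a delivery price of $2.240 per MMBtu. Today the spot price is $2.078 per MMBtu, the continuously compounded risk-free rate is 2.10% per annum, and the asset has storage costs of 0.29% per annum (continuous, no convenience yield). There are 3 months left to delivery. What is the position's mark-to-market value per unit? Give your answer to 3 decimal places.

Current fair forward for the remaining 3 months: F = S·e^((r + u)·T), (r + u) = 0.0210 + 0.0029 = 0.0239
F = 2.078 · e^(0.0239 × 3/12) = 2.078 × 1.005993 = 2.0905
Value of long forward = (F − K)·e^(−rT) = (2.0905 − 2.240) · e^(−0.0210·3/12)
= -0.1495 × 0.994764 = -0.149
Short position value = −(long value) = $0.149

$0.149 per MMBtu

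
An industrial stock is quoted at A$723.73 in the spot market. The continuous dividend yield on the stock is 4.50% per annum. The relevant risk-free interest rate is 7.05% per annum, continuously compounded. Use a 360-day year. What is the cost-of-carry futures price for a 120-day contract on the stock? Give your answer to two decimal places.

A$729.91

F = S·e^((r − q)T) = 723.73 · e^((0.0705 − 0.0450) × 120/360)
= 723.73 · e^0.008500 = 723.73 × 1.008536
F = A$729.91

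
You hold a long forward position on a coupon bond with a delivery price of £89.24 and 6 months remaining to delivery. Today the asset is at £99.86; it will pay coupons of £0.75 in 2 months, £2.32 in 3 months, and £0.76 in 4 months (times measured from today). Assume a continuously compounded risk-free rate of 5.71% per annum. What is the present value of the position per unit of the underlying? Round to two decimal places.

£9.36

PV(remaining coupons) I = 0.75·e^(−0.0571·2/12) + 2.32·e^(−0.0571·3/12) + 0.76·e^(−0.0571·4/12) = 3.7757
Current forward F = (S − I)·e^(rT) = (99.86 − 3.7757)·e^(0.0571·6/12) = 96.0843 × 1.028961 = 98.8670
Value (long) = (F − K)·e^(−rT) = (98.8670 − 89.24) × 0.971854 = 9.3560
Value = £9.36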